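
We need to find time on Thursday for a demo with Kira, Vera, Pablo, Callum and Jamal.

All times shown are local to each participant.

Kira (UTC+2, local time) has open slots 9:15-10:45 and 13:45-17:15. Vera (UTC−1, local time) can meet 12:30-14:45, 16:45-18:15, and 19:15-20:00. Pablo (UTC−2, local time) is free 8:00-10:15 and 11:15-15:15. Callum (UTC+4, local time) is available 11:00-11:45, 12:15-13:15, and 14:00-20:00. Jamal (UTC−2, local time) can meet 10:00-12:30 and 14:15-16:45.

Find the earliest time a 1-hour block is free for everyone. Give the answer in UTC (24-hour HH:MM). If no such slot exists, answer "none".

13:30

Kira → UTC: 07:15–08:45, 11:45–15:15.
Vera → UTC: 13:30–15:45, 17:45–19:15, 20:15–21:00.
Pablo → UTC: 10:00–12:15, 13:15–17:15.
Callum → UTC: 07:00–07:45, 08:15–09:15, 10:00–16:00.
Jamal → UTC: 12:00–14:30, 16:15–18:45.
Kira ∩ Vera: 13:30–15:15.
Kira ∩ Vera ∩ Pablo: 13:30–15:15.
Kira ∩ Vera ∩ Pablo ∩ Callum: 13:30–15:15.
Kira ∩ Vera ∩ Pablo ∩ Callum ∩ Jamal: 13:30–14:30.
Windows ≥ 60 min: 13:30–14:30.
Earliest such window starts at 13:30.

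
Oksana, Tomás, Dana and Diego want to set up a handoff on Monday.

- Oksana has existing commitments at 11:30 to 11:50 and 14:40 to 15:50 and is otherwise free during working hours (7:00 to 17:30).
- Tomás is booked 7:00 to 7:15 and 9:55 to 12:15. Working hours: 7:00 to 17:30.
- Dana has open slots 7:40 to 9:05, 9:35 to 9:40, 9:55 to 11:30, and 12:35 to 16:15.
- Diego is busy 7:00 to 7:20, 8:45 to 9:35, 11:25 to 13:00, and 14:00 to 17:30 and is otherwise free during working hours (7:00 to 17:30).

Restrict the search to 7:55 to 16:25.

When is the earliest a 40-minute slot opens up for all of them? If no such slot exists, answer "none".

Oksana free within 07:00–17:30: 07:00–11:30, 11:50–14:40, 15:50–17:30.
Tomás free within 07:00–17:30: 07:15–09:55, 12:15–17:30.
Diego free within 07:00–17:30: 07:20–08:45, 09:35–11:25, 13:00–14:00.
Oksana ∩ Tomás: 07:15–09:55, 12:15–14:40, 15:50–17:30.
Oksana ∩ Tomás ∩ Dana: 07:40–09:05, 09:35–09:40, 12:35–14:40, 15:50–16:15.
Oksana ∩ Tomás ∩ Dana ∩ Diego: 07:40–08:45, 09:35–09:40, 13:00–14:00.
Restricted to 07:55–16:25: 07:55–08:45, 09:35–09:40, 13:00–14:00.
Windows ≥ 40 min: 07:55–08:45, 13:00–14:00.
Earliest such window starts at 07:55.

07:55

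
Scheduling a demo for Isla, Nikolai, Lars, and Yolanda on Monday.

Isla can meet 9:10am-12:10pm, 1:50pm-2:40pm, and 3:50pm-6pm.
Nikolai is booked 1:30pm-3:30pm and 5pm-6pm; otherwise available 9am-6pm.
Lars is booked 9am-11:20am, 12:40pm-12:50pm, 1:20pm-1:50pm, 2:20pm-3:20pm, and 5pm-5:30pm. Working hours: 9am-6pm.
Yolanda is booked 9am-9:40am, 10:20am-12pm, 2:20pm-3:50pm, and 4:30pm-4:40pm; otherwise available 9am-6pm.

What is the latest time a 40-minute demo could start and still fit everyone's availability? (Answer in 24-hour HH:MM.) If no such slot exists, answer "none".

15:50

Nikolai free within 09:00–18:00: 09:00–13:30, 15:30–17:00.
Lars free within 09:00–18:00: 11:20–12:40, 12:50–13:20, 13:50–14:20, 15:20–17:00, 17:30–18:00.
Yolanda free within 09:00–18:00: 09:40–10:20, 12:00–14:20, 15:50–16:30, 16:40–18:00.
Isla ∩ Nikolai: 09:10–12:10, 15:50–17:00.
Isla ∩ Nikolai ∩ Lars: 11:20–12:10, 15:50–17:00.
Isla ∩ Nikolai ∩ Lars ∩ Yolanda: 12:00–12:10, 15:50–16:30, 16:40–17:00.
Windows ≥ 40 min: 15:50–16:30.
Latest start in the last window 15:50–16:30 is 16:30 − 40 min = 15:50.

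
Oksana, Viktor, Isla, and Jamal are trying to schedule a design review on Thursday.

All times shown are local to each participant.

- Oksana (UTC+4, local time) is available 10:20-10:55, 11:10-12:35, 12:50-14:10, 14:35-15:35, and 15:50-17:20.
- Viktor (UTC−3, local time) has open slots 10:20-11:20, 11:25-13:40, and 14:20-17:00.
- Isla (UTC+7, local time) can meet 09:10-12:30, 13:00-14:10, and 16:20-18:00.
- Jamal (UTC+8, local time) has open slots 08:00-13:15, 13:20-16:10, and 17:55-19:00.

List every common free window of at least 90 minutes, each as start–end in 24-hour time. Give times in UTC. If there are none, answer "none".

Oksana → UTC: 06:20–06:55, 07:10–08:35, 08:50–10:10, 10:35–11:35, 11:50–13:20.
Viktor → UTC: 13:20–14:20, 14:25–16:40, 17:20–20:00.
Isla → UTC: 02:10–05:30, 06:00–07:10, 09:20–11:00.
Jamal → UTC: 00:00–05:15, 05:20–08:10, 09:55–11:00.
Oksana ∩ Viktor: (none).
Oksana ∩ Viktor ∩ Isla: (none).
Oksana ∩ Viktor ∩ Isla ∩ Jamal: (none).
Windows ≥ 90 min: (none).

none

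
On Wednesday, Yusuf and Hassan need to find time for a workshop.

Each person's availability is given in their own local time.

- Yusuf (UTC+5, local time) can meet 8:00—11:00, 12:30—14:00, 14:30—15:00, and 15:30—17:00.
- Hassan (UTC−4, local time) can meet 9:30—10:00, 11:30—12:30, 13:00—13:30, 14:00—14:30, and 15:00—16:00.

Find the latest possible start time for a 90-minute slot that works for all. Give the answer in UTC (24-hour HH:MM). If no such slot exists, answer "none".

Yusuf → UTC: 03:00–06:00, 07:30–09:00, 09:30–10:00, 10:30–12:00.
Hassan → UTC: 13:30–14:00, 15:30–16:30, 17:00–17:30, 18:00–18:30, 19:00–20:00.
Yusuf ∩ Hassan: (none).
Windows ≥ 90 min: (none).

none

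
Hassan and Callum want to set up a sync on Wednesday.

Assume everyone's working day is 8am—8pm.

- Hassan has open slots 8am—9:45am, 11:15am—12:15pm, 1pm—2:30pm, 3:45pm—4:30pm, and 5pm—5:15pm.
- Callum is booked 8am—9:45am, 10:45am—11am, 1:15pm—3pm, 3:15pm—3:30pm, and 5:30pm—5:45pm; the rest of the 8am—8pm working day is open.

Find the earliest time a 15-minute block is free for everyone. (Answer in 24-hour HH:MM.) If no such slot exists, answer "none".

Callum free within 08:00–20:00: 09:45–10:45, 11:00–13:15, 15:00–15:15, 15:30–17:30, 17:45–20:00.
Hassan ∩ Callum: 11:15–12:15, 13:00–13:15, 15:45–16:30, 17:00–17:15.
Windows ≥ 15 min: 11:15–12:15, 13:00–13:15, 15:45–16:30, 17:00–17:15.
Earliest such window starts at 11:15.

11:15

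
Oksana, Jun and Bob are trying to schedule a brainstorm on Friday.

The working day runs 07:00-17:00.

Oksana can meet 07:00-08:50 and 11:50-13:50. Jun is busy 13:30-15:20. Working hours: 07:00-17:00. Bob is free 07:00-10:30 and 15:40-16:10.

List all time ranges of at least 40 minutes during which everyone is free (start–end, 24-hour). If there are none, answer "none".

Jun free within 07:00–17:00: 07:00–13:30, 15:20–17:00.
Oksana ∩ Jun: 07:00–08:50, 11:50–13:30.
Oksana ∩ Jun ∩ Bob: 07:00–08:50.
Windows ≥ 40 min: 07:00–08:50.

07:00–08:50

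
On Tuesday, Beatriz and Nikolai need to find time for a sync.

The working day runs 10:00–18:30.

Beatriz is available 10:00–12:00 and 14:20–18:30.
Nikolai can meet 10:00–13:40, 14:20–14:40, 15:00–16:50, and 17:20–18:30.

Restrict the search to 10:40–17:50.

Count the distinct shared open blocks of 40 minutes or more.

Beatriz ∩ Nikolai: 10:00–12:00, 14:20–14:40, 15:00–16:50, 17:20–18:30.
Restricted to 10:40–17:50: 10:40–12:00, 14:20–14:40, 15:00–16:50, 17:20–17:50.
Windows ≥ 40 min: 10:40–12:00, 15:00–16:50.
That's 2 windows.

2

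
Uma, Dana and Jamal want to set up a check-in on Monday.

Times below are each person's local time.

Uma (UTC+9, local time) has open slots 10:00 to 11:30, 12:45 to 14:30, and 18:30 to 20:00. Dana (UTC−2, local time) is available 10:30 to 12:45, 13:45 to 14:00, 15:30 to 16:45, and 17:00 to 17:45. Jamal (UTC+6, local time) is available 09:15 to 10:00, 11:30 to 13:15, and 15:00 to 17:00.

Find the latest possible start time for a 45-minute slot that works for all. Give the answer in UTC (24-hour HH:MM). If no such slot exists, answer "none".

Uma → UTC: 01:00–02:30, 03:45–05:30, 09:30–11:00.
Dana → UTC: 12:30–14:45, 15:45–16:00, 17:30–18:45, 19:00–19:45.
Jamal → UTC: 03:15–04:00, 05:30–07:15, 09:00–11:00.
Uma ∩ Dana: (none).
Uma ∩ Dana ∩ Jamal: (none).
Windows ≥ 45 min: (none).

none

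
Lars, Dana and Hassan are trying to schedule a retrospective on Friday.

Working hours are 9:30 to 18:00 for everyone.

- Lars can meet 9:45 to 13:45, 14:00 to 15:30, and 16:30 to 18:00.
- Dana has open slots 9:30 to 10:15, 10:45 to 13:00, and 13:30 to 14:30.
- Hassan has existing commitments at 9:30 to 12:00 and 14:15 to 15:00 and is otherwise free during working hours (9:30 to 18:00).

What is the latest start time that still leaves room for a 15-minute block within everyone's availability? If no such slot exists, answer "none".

Hassan free within 09:30–18:00: 12:00–14:15, 15:00–18:00.
Lars ∩ Dana: 09:45–10:15, 10:45–13:00, 13:30–13:45, 14:00–14:30.
Lars ∩ Dana ∩ Hassan: 12:00–13:00, 13:30–13:45, 14:00–14:15.
Windows ≥ 15 min: 12:00–13:00, 13:30–13:45, 14:00–14:15.
Latest start in the last window 14:00–14:15 is 14:15 − 15 min = 14:00.

14:00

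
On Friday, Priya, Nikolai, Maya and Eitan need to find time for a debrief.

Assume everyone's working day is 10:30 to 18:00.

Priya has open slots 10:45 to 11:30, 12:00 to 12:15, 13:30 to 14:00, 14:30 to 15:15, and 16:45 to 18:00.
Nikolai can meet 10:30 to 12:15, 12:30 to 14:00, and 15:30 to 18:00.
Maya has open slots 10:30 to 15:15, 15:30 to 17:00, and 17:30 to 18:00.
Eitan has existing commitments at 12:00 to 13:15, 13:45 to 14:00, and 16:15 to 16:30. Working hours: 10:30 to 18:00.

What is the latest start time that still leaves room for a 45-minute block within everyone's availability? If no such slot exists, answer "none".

10:45

Eitan free within 10:30–18:00: 10:30–12:00, 13:15–13:45, 14:00–16:15, 16:30–18:00.
Priya ∩ Nikolai: 10:45–11:30, 12:00–12:15, 13:30–14:00, 16:45–18:00.
Priya ∩ Nikolai ∩ Maya: 10:45–11:30, 12:00–12:15, 13:30–14:00, 16:45–17:00, 17:30–18:00.
Priya ∩ Nikolai ∩ Maya ∩ Eitan: 10:45–11:30, 13:30–13:45, 16:45–17:00, 17:30–18:00.
Windows ≥ 45 min: 10:45–11:30.
Latest start in the last window 10:45–11:30 is 11:30 − 45 min = 10:45.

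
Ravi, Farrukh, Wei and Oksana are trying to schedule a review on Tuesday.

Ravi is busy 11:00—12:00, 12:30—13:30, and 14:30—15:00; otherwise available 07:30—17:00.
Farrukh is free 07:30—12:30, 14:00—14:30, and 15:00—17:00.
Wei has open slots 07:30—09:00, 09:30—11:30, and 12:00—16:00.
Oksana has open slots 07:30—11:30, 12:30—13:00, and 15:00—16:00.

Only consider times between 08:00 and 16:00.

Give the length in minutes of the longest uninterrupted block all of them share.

Ravi free within 07:30–17:00: 07:30–11:00, 12:00–12:30, 13:30–14:30, 15:00–17:00.
Ravi ∩ Farrukh: 07:30–11:00, 12:00–12:30, 14:00–14:30, 15:00–17:00.
Ravi ∩ Farrukh ∩ Wei: 07:30–09:00, 09:30–11:00, 12:00–12:30, 14:00–14:30, 15:00–16:00.
Ravi ∩ Farrukh ∩ Wei ∩ Oksana: 07:30–09:00, 09:30–11:00, 15:00–16:00.
Restricted to 08:00–16:00: 08:00–09:00, 09:30–11:00, 15:00–16:00.
Common window lengths: 60, 90, 60 min; longest is 90.

90 minutes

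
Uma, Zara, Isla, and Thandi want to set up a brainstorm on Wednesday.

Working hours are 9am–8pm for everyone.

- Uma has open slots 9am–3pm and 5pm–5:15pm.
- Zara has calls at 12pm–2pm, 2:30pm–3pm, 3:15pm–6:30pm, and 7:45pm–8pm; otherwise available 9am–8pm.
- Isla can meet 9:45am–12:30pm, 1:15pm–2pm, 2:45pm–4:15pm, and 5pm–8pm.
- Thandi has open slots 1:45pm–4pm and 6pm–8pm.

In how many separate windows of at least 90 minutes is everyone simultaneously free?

Zara free within 09:00–20:00: 09:00–12:00, 14:00–14:30, 15:00–15:15, 18:30–19:45.
Uma ∩ Zara: 09:00–12:00, 14:00–14:30.
Uma ∩ Zara ∩ Isla: 09:45–12:00.
Uma ∩ Zara ∩ Isla ∩ Thandi: (none).
Windows ≥ 90 min: (none).
That's 0 windows.

0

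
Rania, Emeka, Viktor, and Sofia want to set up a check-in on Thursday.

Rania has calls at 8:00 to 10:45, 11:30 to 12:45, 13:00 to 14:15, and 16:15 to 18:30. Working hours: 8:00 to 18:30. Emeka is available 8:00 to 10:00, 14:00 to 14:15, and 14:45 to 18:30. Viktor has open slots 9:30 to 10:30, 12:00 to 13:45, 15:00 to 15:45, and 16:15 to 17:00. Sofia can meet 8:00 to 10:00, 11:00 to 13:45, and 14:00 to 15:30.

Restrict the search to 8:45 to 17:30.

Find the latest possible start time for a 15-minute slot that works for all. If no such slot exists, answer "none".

15:15

Rania free within 08:00–18:30: 10:45–11:30, 12:45–13:00, 14:15–16:15.
Rania ∩ Emeka: 14:45–16:15.
Rania ∩ Emeka ∩ Viktor: 15:00–15:45.
Rania ∩ Emeka ∩ Viktor ∩ Sofia: 15:00–15:30.
Restricted to 08:45–17:30: 15:00–15:30.
Windows ≥ 15 min: 15:00–15:30.
Latest start in the last window 15:00–15:30 is 15:30 − 15 min = 15:15.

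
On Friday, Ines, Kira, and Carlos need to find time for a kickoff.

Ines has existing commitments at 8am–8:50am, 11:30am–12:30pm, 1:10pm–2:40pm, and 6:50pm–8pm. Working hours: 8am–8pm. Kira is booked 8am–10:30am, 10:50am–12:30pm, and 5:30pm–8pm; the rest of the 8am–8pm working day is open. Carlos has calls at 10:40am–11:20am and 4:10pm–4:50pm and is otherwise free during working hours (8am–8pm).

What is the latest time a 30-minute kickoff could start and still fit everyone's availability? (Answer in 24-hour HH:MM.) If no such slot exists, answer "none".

17:00

Ines free within 08:00–20:00: 08:50–11:30, 12:30–13:10, 14:40–18:50.
Kira free within 08:00–20:00: 10:30–10:50, 12:30–17:30.
Carlos free within 08:00–20:00: 08:00–10:40, 11:20–16:10, 16:50–20:00.
Ines ∩ Kira: 10:30–10:50, 12:30–13:10, 14:40–17:30.
Ines ∩ Kira ∩ Carlos: 10:30–10:40, 12:30–13:10, 14:40–16:10, 16:50–17:30.
Windows ≥ 30 min: 12:30–13:10, 14:40–16:10, 16:50–17:30.
Latest start in the last window 16:50–17:30 is 17:30 − 30 min = 17:00.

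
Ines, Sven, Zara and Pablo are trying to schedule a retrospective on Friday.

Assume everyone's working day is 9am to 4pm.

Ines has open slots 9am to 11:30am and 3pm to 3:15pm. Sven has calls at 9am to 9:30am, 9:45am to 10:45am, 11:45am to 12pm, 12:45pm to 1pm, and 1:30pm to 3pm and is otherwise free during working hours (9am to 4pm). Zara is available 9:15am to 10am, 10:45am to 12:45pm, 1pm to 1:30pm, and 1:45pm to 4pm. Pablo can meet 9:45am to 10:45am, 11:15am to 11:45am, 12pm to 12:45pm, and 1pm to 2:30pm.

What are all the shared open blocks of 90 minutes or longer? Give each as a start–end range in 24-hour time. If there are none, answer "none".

none

Sven free within 09:00–16:00: 09:30–09:45, 10:45–11:45, 12:00–12:45, 13:00–13:30, 15:00–16:00.
Ines ∩ Sven: 09:30–09:45, 10:45–11:30, 15:00–15:15.
Ines ∩ Sven ∩ Zara: 09:30–09:45, 10:45–11:30, 15:00–15:15.
Ines ∩ Sven ∩ Zara ∩ Pablo: 11:15–11:30.
Windows ≥ 90 min: (none).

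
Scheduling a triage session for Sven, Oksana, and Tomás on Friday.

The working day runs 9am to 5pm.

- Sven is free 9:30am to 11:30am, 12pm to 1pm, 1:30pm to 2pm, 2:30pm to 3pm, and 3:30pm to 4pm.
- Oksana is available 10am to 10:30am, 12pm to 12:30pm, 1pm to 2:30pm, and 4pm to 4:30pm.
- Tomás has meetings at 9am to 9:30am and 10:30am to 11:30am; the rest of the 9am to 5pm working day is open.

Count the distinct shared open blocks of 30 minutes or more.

3

Tomás free within 09:00–17:00: 09:30–10:30, 11:30–17:00.
Sven ∩ Oksana: 10:00–10:30, 12:00–12:30, 13:30–14:00.
Sven ∩ Oksana ∩ Tomás: 10:00–10:30, 12:00–12:30, 13:30–14:00.
Windows ≥ 30 min: 10:00–10:30, 12:00–12:30, 13:30–14:00.
That's 3 windows.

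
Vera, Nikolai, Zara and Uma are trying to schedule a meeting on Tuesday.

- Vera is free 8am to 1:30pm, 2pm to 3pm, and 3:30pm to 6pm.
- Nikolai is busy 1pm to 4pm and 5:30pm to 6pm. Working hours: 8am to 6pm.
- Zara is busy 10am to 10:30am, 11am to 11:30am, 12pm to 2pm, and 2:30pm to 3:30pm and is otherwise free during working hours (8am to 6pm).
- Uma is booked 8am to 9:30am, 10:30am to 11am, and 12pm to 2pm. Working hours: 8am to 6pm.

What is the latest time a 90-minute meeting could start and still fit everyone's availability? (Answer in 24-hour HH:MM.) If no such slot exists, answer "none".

16:00

Nikolai free within 08:00–18:00: 08:00–13:00, 16:00–17:30.
Zara free within 08:00–18:00: 08:00–10:00, 10:30–11:00, 11:30–12:00, 14:00–14:30, 15:30–18:00.
Uma free within 08:00–18:00: 09:30–10:30, 11:00–12:00, 14:00–18:00.
Vera ∩ Nikolai: 08:00–13:00, 16:00–17:30.
Vera ∩ Nikolai ∩ Zara: 08:00–10:00, 10:30–11:00, 11:30–12:00, 16:00–17:30.
Vera ∩ Nikolai ∩ Zara ∩ Uma: 09:30–10:00, 11:30–12:00, 16:00–17:30.
Windows ≥ 90 min: 16:00–17:30.
Latest start in the last window 16:00–17:30 is 17:30 − 90 min = 16:00.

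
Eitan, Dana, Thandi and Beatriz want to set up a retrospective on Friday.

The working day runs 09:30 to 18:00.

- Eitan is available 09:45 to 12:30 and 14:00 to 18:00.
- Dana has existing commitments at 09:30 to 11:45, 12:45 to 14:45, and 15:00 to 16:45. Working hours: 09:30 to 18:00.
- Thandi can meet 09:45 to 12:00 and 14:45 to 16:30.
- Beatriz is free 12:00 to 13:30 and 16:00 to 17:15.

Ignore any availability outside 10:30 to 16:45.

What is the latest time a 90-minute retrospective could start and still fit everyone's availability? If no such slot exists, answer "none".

none

Dana free within 09:30–18:00: 11:45–12:45, 14:45–15:00, 16:45–18:00.
Eitan ∩ Dana: 11:45–12:30, 14:45–15:00, 16:45–18:00.
Eitan ∩ Dana ∩ Thandi: 11:45–12:00, 14:45–15:00.
Eitan ∩ Dana ∩ Thandi ∩ Beatriz: (none).
Restricted to 10:30–16:45: (none).
Windows ≥ 90 min: (none).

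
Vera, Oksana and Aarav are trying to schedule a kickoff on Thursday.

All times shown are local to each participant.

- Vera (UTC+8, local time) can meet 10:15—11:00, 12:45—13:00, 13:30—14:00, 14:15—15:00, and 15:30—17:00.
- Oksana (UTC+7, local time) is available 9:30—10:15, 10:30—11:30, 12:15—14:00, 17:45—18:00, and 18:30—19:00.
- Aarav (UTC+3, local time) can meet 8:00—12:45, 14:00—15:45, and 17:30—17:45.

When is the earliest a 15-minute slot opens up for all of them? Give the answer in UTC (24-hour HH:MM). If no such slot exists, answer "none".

Vera → UTC: 02:15–03:00, 04:45–05:00, 05:30–06:00, 06:15–07:00, 07:30–09:00.
Oksana → UTC: 02:30–03:15, 03:30–04:30, 05:15–07:00, 10:45–11:00, 11:30–12:00.
Aarav → UTC: 05:00–09:45, 11:00–12:45, 14:30–14:45.
Vera ∩ Oksana: 02:30–03:00, 05:30–06:00, 06:15–07:00.
Vera ∩ Oksana ∩ Aarav: 05:30–06:00, 06:15–07:00.
Windows ≥ 15 min: 05:30–06:00, 06:15–07:00.
Earliest such window starts at 05:30.

05:30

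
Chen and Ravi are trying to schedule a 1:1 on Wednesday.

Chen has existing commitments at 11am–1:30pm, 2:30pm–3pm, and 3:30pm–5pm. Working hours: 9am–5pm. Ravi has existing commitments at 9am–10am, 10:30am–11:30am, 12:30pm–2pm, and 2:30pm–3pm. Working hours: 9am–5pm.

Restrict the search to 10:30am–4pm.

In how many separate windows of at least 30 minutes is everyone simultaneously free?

Chen free within 09:00–17:00: 09:00–11:00, 13:30–14:30, 15:00–15:30.
Ravi free within 09:00–17:00: 10:00–10:30, 11:30–12:30, 14:00–14:30, 15:00–17:00.
Chen ∩ Ravi: 10:00–10:30, 14:00–14:30, 15:00–15:30.
Restricted to 10:30–16:00: 14:00–14:30, 15:00–15:30.
Windows ≥ 30 min: 14:00–14:30, 15:00–15:30.
That's 2 windows.

2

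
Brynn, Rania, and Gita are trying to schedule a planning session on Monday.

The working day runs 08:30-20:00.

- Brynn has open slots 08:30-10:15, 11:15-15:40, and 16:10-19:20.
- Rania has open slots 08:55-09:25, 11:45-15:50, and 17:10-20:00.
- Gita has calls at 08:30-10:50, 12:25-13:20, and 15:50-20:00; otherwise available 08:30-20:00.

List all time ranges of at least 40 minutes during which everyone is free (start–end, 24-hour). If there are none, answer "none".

11:45–12:25, 13:20–15:40

Gita free within 08:30–20:00: 10:50–12:25, 13:20–15:50.
Brynn ∩ Rania: 08:55–09:25, 11:45–15:40, 17:10–19:20.
Brynn ∩ Rania ∩ Gita: 11:45–12:25, 13:20–15:40.
Windows ≥ 40 min: 11:45–12:25, 13:20–15:40.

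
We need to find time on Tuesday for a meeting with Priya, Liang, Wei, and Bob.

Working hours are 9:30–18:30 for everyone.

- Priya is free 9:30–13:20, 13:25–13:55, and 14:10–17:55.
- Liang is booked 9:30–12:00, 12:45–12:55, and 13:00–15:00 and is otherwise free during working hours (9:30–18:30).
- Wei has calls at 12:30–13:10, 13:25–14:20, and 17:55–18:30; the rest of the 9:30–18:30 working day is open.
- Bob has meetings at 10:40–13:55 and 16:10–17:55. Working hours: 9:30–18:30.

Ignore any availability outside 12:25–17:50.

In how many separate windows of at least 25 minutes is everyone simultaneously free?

Liang free within 09:30–18:30: 12:00–12:45, 12:55–13:00, 15:00–18:30.
Wei free within 09:30–18:30: 09:30–12:30, 13:10–13:25, 14:20–17:55.
Bob free within 09:30–18:30: 09:30–10:40, 13:55–16:10, 17:55–18:30.
Priya ∩ Liang: 12:00–12:45, 12:55–13:00, 15:00–17:55.
Priya ∩ Liang ∩ Wei: 12:00–12:30, 15:00–17:55.
Priya ∩ Liang ∩ Wei ∩ Bob: 15:00–16:10.
Restricted to 12:25–17:50: 15:00–16:10.
Windows ≥ 25 min: 15:00–16:10.
That's 1 window.

1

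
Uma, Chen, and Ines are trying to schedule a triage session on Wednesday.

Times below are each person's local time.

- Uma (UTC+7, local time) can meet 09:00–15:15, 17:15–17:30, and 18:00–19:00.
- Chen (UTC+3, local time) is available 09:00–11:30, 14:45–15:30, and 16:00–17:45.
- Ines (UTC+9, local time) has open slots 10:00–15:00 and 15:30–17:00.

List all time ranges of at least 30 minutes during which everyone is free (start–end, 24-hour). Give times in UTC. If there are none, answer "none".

Uma → UTC: 02:00–08:15, 10:15–10:30, 11:00–12:00.
Chen → UTC: 06:00–08:30, 11:45–12:30, 13:00–14:45.
Ines → UTC: 01:00–06:00, 06:30–08:00.
Uma ∩ Chen: 06:00–08:15, 11:45–12:00.
Uma ∩ Chen ∩ Ines: 06:30–08:00.
Windows ≥ 30 min: 06:30–08:00.

06:30–08:00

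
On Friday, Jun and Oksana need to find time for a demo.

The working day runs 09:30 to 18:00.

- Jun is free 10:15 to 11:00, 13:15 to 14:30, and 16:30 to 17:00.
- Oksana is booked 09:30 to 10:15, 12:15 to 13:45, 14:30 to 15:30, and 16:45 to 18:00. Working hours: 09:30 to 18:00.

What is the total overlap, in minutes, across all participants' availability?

Oksana free within 09:30–18:00: 10:15–12:15, 13:45–14:30, 15:30–16:45.
Jun ∩ Oksana: 10:15–11:00, 13:45–14:30, 16:30–16:45.
Total common minutes: 45 + 45 + 15 = 105.

105 minutes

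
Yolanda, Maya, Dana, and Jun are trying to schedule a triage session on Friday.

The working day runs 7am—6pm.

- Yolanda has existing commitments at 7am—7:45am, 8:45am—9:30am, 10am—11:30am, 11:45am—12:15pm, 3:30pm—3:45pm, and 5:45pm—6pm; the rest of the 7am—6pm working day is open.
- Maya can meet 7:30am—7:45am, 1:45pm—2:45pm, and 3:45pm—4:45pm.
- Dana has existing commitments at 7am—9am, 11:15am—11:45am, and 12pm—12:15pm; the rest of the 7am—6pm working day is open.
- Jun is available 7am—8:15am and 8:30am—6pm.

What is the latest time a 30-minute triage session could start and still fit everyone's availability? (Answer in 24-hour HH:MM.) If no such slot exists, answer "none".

16:15

Yolanda free within 07:00–18:00: 07:45–08:45, 09:30–10:00, 11:30–11:45, 12:15–15:30, 15:45–17:45.
Dana free within 07:00–18:00: 09:00–11:15, 11:45–12:00, 12:15–18:00.
Yolanda ∩ Maya: 13:45–14:45, 15:45–16:45.
Yolanda ∩ Maya ∩ Dana: 13:45–14:45, 15:45–16:45.
Yolanda ∩ Maya ∩ Dana ∩ Jun: 13:45–14:45, 15:45–16:45.
Windows ≥ 30 min: 13:45–14:45, 15:45–16:45.
Latest start in the last window 15:45–16:45 is 16:45 − 30 min = 16:15.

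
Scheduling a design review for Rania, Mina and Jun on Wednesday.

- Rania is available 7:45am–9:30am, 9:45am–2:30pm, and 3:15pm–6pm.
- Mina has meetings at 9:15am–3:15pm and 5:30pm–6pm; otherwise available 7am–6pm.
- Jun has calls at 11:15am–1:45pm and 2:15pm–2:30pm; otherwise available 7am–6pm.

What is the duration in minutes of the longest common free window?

135 minutes

Mina free within 07:00–18:00: 07:00–09:15, 15:15–17:30.
Jun free within 07:00–18:00: 07:00–11:15, 13:45–14:15, 14:30–18:00.
Rania ∩ Mina: 07:45–09:15, 15:15–17:30.
Rania ∩ Mina ∩ Jun: 07:45–09:15, 15:15–17:30.
Common window lengths: 90, 135 min; longest is 135.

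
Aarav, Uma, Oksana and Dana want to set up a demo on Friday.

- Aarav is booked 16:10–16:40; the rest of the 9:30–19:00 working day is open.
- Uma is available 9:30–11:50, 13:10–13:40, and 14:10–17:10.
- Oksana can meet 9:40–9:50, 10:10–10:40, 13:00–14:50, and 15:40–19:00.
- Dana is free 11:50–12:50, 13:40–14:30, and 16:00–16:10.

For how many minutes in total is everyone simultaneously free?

30 minutes

Aarav free within 09:30–19:00: 09:30–16:10, 16:40–19:00.
Aarav ∩ Uma: 09:30–11:50, 13:10–13:40, 14:10–16:10, 16:40–17:10.
Aarav ∩ Uma ∩ Oksana: 09:40–09:50, 10:10–10:40, 13:10–13:40, 14:10–14:50, 15:40–16:10, 16:40–17:10.
Aarav ∩ Uma ∩ Oksana ∩ Dana: 14:10–14:30, 16:00–16:10.
Total common minutes: 20 + 10 = 30.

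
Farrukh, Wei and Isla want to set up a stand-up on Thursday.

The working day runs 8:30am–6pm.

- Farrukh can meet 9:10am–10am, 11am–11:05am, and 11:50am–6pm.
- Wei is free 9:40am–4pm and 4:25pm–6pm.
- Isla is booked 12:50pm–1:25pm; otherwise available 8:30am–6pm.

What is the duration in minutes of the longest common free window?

155 minutes

Isla free within 08:30–18:00: 08:30–12:50, 13:25–18:00.
Farrukh ∩ Wei: 09:40–10:00, 11:00–11:05, 11:50–16:00, 16:25–18:00.
Farrukh ∩ Wei ∩ Isla: 09:40–10:00, 11:00–11:05, 11:50–12:50, 13:25–16:00, 16:25–18:00.
Common window lengths: 20, 5, 60, 155, 95 min; longest is 155.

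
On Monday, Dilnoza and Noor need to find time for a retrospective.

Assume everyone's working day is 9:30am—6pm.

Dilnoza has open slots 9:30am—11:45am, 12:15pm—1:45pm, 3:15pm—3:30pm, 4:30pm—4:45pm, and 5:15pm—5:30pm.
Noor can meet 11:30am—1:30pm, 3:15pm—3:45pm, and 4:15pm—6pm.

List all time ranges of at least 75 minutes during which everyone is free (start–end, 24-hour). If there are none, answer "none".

Dilnoza ∩ Noor: 11:30–11:45, 12:15–13:30, 15:15–15:30, 16:30–16:45, 17:15–17:30.
Windows ≥ 75 min: 12:15–13:30.

12:15–13:30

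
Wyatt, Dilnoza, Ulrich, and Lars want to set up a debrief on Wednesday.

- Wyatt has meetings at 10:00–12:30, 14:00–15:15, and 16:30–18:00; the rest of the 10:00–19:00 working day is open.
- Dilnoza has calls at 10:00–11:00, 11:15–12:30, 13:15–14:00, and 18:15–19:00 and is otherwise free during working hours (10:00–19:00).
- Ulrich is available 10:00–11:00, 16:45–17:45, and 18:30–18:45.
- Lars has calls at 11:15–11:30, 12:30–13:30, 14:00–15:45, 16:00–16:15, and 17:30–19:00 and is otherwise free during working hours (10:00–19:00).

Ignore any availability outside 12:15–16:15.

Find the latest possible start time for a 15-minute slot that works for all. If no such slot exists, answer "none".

Wyatt free within 10:00–19:00: 12:30–14:00, 15:15–16:30, 18:00–19:00.
Dilnoza free within 10:00–19:00: 11:00–11:15, 12:30–13:15, 14:00–18:15.
Lars free within 10:00–19:00: 10:00–11:15, 11:30–12:30, 13:30–14:00, 15:45–16:00, 16:15–17:30.
Wyatt ∩ Dilnoza: 12:30–13:15, 15:15–16:30, 18:00–18:15.
Wyatt ∩ Dilnoza ∩ Ulrich: (none).
Wyatt ∩ Dilnoza ∩ Ulrich ∩ Lars: (none).
Restricted to 12:15–16:15: (none).
Windows ≥ 15 min: (none).

none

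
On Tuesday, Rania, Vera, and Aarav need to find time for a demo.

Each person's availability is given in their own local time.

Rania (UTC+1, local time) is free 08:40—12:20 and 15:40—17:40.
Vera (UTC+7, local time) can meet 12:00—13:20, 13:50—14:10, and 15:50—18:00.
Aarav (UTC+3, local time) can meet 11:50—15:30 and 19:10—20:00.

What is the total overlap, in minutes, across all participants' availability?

130 minutes

Rania → UTC: 07:40–11:20, 14:40–16:40.
Vera → UTC: 05:00–06:20, 06:50–07:10, 08:50–11:00.
Aarav → UTC: 08:50–12:30, 16:10–17:00.
Rania ∩ Vera: 08:50–11:00.
Rania ∩ Vera ∩ Aarav: 08:50–11:00.
Total common minutes: 130.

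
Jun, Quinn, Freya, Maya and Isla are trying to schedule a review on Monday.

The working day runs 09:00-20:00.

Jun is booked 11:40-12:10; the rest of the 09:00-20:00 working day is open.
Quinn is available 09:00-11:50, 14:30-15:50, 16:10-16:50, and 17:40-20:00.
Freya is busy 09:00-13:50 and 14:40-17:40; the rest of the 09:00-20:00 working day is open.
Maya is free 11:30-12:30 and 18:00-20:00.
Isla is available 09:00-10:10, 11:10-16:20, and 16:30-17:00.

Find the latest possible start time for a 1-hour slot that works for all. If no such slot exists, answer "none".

none

Jun free within 09:00–20:00: 09:00–11:40, 12:10–20:00.
Freya free within 09:00–20:00: 13:50–14:40, 17:40–20:00.
Jun ∩ Quinn: 09:00–11:40, 14:30–15:50, 16:10–16:50, 17:40–20:00.
Jun ∩ Quinn ∩ Freya: 14:30–14:40, 17:40–20:00.
Jun ∩ Quinn ∩ Freya ∩ Maya: 18:00–20:00.
Jun ∩ Quinn ∩ Freya ∩ Maya ∩ Isla: (none).
Windows ≥ 60 min: (none).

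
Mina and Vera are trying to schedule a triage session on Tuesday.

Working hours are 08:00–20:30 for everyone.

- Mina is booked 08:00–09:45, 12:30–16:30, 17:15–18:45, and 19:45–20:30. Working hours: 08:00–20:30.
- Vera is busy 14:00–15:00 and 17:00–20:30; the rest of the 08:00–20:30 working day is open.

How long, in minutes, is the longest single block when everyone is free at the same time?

165 minutes

Mina free within 08:00–20:30: 09:45–12:30, 16:30–17:15, 18:45–19:45.
Vera free within 08:00–20:30: 08:00–14:00, 15:00–17:00.
Mina ∩ Vera: 09:45–12:30, 16:30–17:00.
Common window lengths: 165, 30 min; longest is 165.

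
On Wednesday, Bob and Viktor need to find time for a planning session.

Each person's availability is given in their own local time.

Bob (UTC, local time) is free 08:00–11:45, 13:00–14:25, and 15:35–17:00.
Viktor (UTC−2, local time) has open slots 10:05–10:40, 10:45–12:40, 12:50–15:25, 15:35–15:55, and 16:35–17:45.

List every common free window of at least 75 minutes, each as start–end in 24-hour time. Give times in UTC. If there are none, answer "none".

13:00–14:25, 15:35–17:00

Bob → UTC: 08:00–11:45, 13:00–14:25, 15:35–17:00.
Viktor → UTC: 12:05–12:40, 12:45–14:40, 14:50–17:25, 17:35–17:55, 18:35–19:45.
Bob ∩ Viktor: 13:00–14:25, 15:35–17:00.
Windows ≥ 75 min: 13:00–14:25, 15:35–17:00.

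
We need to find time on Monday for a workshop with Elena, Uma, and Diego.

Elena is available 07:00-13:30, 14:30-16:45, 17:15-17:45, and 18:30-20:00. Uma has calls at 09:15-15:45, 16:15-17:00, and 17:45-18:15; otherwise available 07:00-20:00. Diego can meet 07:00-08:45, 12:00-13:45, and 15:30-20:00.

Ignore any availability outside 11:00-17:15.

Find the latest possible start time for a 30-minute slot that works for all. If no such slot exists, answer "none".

Uma free within 07:00–20:00: 07:00–09:15, 15:45–16:15, 17:00–17:45, 18:15–20:00.
Elena ∩ Uma: 07:00–09:15, 15:45–16:15, 17:15–17:45, 18:30–20:00.
Elena ∩ Uma ∩ Diego: 07:00–08:45, 15:45–16:15, 17:15–17:45, 18:30–20:00.
Restricted to 11:00–17:15: 15:45–16:15.
Windows ≥ 30 min: 15:45–16:15.
Latest start in the last window 15:45–16:15 is 16:15 − 30 min = 15:45.

15:45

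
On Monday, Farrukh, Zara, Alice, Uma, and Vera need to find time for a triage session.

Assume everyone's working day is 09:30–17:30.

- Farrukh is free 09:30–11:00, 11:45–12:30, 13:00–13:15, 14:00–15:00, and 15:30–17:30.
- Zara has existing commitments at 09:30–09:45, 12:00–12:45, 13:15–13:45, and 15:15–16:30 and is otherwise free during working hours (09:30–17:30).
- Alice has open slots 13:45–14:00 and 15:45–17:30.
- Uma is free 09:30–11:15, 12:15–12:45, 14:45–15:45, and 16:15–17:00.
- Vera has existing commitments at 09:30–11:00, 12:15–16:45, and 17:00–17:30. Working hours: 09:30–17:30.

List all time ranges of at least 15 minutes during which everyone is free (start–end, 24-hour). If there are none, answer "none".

16:45–17:00

Zara free within 09:30–17:30: 09:45–12:00, 12:45–13:15, 13:45–15:15, 16:30–17:30.
Vera free within 09:30–17:30: 11:00–12:15, 16:45–17:00.
Farrukh ∩ Zara: 09:45–11:00, 11:45–12:00, 13:00–13:15, 14:00–15:00, 16:30–17:30.
Farrukh ∩ Zara ∩ Alice: 16:30–17:30.
Farrukh ∩ Zara ∩ Alice ∩ Uma: 16:30–17:00.
Farrukh ∩ Zara ∩ Alice ∩ Uma ∩ Vera: 16:45–17:00.
Windows ≥ 15 min: 16:45–17:00.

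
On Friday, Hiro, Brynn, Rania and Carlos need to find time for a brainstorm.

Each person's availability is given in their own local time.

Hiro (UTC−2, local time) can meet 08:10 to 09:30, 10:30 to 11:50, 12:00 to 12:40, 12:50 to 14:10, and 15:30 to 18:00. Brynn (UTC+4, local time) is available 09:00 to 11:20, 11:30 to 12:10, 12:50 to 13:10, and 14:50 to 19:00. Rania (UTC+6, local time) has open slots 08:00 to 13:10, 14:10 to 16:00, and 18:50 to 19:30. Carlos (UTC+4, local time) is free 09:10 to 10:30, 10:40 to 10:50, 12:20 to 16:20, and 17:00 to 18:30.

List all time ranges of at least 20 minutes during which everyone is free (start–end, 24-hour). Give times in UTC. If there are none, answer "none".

Hiro → UTC: 10:10–11:30, 12:30–13:50, 14:00–14:40, 14:50–16:10, 17:30–20:00.
Brynn → UTC: 05:00–07:20, 07:30–08:10, 08:50–09:10, 10:50–15:00.
Rania → UTC: 02:00–07:10, 08:10–10:00, 12:50–13:30.
Carlos → UTC: 05:10–06:30, 06:40–06:50, 08:20–12:20, 13:00–14:30.
Hiro ∩ Brynn: 10:50–11:30, 12:30–13:50, 14:00–14:40, 14:50–15:00.
Hiro ∩ Brynn ∩ Rania: 12:50–13:30.
Hiro ∩ Brynn ∩ Rania ∩ Carlos: 13:00–13:30.
Windows ≥ 20 min: 13:00–13:30.

13:00–13:30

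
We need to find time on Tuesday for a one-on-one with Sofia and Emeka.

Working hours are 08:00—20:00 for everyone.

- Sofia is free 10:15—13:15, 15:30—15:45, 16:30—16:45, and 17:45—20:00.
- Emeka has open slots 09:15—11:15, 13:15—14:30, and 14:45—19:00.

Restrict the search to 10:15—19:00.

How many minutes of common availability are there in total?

Sofia ∩ Emeka: 10:15–11:15, 15:30–15:45, 16:30–16:45, 17:45–19:00.
Restricted to 10:15–19:00: 10:15–11:15, 15:30–15:45, 16:30–16:45, 17:45–19:00.
Total common minutes: 60 + 15 + 15 + 75 = 165.

165 minutes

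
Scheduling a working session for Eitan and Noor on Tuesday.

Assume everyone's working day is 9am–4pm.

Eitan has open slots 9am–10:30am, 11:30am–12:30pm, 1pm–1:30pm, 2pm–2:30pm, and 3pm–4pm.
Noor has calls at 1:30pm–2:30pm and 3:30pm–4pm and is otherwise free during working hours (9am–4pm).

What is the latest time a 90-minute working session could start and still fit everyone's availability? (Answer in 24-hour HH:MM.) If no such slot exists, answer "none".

Noor free within 09:00–16:00: 09:00–13:30, 14:30–15:30.
Eitan ∩ Noor: 09:00–10:30, 11:30–12:30, 13:00–13:30, 15:00–15:30.
Windows ≥ 90 min: 09:00–10:30.
Latest start in the last window 09:00–10:30 is 10:30 − 90 min = 09:00.

09:00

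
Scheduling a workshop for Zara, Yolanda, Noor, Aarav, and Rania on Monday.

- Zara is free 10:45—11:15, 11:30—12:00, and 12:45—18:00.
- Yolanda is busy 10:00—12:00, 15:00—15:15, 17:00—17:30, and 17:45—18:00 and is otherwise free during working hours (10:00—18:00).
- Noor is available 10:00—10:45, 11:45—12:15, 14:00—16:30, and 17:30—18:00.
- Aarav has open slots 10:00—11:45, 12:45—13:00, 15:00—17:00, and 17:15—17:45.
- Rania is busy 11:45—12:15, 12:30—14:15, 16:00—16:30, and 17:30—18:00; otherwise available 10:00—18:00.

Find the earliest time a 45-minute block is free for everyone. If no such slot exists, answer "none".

Yolanda free within 10:00–18:00: 12:00–15:00, 15:15–17:00, 17:30–17:45.
Rania free within 10:00–18:00: 10:00–11:45, 12:15–12:30, 14:15–16:00, 16:30–17:30.
Zara ∩ Yolanda: 12:45–15:00, 15:15–17:00, 17:30–17:45.
Zara ∩ Yolanda ∩ Noor: 14:00–15:00, 15:15–16:30, 17:30–17:45.
Zara ∩ Yolanda ∩ Noor ∩ Aarav: 15:15–16:30, 17:30–17:45.
Zara ∩ Yolanda ∩ Noor ∩ Aarav ∩ Rania: 15:15–16:00.
Windows ≥ 45 min: 15:15–16:00.
Earliest such window starts at 15:15.

15:15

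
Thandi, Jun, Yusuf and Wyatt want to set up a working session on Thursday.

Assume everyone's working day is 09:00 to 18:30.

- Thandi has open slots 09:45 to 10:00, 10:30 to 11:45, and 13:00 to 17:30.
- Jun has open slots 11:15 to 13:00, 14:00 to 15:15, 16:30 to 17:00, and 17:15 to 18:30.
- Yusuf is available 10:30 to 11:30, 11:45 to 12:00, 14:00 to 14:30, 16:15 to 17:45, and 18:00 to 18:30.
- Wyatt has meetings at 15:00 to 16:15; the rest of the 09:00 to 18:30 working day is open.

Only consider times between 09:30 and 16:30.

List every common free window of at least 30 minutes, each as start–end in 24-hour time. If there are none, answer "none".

14:00–14:30

Wyatt free within 09:00–18:30: 09:00–15:00, 16:15–18:30.
Thandi ∩ Jun: 11:15–11:45, 14:00–15:15, 16:30–17:00, 17:15–17:30.
Thandi ∩ Jun ∩ Yusuf: 11:15–11:30, 14:00–14:30, 16:30–17:00, 17:15–17:30.
Thandi ∩ Jun ∩ Yusuf ∩ Wyatt: 11:15–11:30, 14:00–14:30, 16:30–17:00, 17:15–17:30.
Restricted to 09:30–16:30: 11:15–11:30, 14:00–14:30.
Windows ≥ 30 min: 14:00–14:30.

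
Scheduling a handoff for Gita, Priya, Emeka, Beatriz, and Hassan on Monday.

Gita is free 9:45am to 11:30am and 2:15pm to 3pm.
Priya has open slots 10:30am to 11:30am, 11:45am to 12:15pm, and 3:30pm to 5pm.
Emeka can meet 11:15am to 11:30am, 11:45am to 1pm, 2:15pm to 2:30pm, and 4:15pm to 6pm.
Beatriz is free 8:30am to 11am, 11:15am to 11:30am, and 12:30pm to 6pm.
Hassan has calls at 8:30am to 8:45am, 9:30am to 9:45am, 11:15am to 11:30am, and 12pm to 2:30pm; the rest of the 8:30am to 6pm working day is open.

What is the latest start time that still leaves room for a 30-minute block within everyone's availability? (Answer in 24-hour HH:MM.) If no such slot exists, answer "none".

Hassan free within 08:30–18:00: 08:45–09:30, 09:45–11:15, 11:30–12:00, 14:30–18:00.
Gita ∩ Priya: 10:30–11:30.
Gita ∩ Priya ∩ Emeka: 11:15–11:30.
Gita ∩ Priya ∩ Emeka ∩ Beatriz: 11:15–11:30.
Gita ∩ Priya ∩ Emeka ∩ Beatriz ∩ Hassan: (none).
Windows ≥ 30 min: (none).

none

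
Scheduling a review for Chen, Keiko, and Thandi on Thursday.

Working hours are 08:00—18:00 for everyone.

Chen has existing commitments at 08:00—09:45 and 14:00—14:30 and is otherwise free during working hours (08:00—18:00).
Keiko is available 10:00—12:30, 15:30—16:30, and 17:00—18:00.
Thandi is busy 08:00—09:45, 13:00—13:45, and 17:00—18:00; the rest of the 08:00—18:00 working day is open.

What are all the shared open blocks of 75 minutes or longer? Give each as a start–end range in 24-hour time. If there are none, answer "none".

10:00–12:30

Chen free within 08:00–18:00: 09:45–14:00, 14:30–18:00.
Thandi free within 08:00–18:00: 09:45–13:00, 13:45–17:00.
Chen ∩ Keiko: 10:00–12:30, 15:30–16:30, 17:00–18:00.
Chen ∩ Keiko ∩ Thandi: 10:00–12:30, 15:30–16:30.
Windows ≥ 75 min: 10:00–12:30.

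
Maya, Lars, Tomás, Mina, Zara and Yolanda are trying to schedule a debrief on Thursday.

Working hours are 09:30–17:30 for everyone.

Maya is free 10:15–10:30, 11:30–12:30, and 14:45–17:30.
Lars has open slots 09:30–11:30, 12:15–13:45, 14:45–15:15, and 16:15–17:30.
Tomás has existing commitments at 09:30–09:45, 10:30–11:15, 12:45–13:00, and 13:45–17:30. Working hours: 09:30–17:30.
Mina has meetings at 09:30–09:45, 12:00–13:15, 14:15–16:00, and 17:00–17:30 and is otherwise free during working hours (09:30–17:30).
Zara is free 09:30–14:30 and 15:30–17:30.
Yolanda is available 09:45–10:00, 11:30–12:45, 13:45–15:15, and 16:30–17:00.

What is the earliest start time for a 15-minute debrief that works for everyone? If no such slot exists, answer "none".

Tomás free within 09:30–17:30: 09:45–10:30, 11:15–12:45, 13:00–13:45.
Mina free within 09:30–17:30: 09:45–12:00, 13:15–14:15, 16:00–17:00.
Maya ∩ Lars: 10:15–10:30, 12:15–12:30, 14:45–15:15, 16:15–17:30.
Maya ∩ Lars ∩ Tomás: 10:15–10:30, 12:15–12:30.
Maya ∩ Lars ∩ Tomás ∩ Mina: 10:15–10:30.
Maya ∩ Lars ∩ Tomás ∩ Mina ∩ Zara: 10:15–10:30.
Maya ∩ Lars ∩ Tomás ∩ Mina ∩ Zara ∩ Yolanda: (none).
Windows ≥ 15 min: (none).

none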